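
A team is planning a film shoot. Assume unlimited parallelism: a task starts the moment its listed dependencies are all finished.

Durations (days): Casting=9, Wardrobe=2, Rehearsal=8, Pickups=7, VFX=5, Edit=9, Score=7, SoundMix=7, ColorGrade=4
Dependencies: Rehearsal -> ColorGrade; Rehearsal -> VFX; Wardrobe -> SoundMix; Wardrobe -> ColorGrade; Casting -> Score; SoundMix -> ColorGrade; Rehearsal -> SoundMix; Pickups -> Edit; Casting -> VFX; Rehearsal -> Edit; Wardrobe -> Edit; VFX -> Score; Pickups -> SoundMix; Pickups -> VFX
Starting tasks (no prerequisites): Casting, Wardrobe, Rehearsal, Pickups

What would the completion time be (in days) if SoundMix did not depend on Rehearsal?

21

With the dependency in place, Casting→VFX→Score = 9+5+7 = 21 sets the finish at 21 days.
Without Rehearsal→SoundMix, SoundMix's earliest start moves from 8 to 7.
New critical path: Casting→VFX→Score = 9+5+7 = 21 ⇒ 21 days.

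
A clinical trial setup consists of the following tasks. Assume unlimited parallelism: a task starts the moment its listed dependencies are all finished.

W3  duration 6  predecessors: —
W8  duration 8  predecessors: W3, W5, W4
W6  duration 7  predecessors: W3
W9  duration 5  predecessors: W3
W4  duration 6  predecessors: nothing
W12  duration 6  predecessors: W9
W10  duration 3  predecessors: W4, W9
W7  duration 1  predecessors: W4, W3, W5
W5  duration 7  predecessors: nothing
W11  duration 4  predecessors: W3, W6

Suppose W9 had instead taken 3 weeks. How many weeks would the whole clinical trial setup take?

17

Baseline: W3→W9→W12 = 6+5+6 = 17 → 17 weeks.
W9 is on the critical path; changing it to 3 makes that path 15 weeks.
Now W3→W6→W11 = 6+7+4 = 17 is longest, so the finish becomes 17 weeks.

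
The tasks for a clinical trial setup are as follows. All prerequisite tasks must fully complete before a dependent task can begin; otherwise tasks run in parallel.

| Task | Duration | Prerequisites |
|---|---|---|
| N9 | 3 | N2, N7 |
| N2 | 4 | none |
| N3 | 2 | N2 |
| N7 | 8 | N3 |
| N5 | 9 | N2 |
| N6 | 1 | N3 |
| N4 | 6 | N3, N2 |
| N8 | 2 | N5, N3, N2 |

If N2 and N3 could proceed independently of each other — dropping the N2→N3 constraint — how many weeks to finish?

Original critical path: N2→N3→N7→N9 = 4+2+8+3 = 17 ⇒ 17 weeks.
Without N2→N3, N3's earliest start moves from 4 to 0.
After: N2→N5→N8 = 4+9+2 = 15 → 15 weeks.

15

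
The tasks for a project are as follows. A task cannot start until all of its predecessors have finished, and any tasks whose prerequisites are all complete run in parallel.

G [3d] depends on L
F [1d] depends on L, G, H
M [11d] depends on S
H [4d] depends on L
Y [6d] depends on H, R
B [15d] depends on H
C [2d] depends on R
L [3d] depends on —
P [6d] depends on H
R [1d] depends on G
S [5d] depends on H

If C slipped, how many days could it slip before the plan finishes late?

14

The longest chain is L→H→S→M = 3+4+5+11 = 23; overall finish 23 days.
The longest chain containing C totals 9 days.
So C can slip 23 − 9 = 14 days.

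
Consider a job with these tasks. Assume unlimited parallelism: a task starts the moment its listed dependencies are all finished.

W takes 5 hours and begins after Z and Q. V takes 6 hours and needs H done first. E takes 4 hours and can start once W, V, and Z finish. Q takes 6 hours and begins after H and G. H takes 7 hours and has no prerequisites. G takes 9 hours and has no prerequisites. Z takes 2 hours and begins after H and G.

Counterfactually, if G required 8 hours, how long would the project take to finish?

Critical path before the change: G→Q→W→E = 9+6+5+4 = 24 giving 24 hours.
G lies on that path, so at 8 hours the path becomes 23 hours.
No other chain overtakes it, so the finish is 23 hours.

23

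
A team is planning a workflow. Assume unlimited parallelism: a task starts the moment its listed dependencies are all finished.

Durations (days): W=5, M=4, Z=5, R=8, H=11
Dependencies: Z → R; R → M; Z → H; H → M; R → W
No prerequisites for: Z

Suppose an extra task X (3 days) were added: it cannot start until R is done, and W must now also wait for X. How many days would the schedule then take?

21

Originally the schedule takes 20 days.
With X inserted, W now waits for max(R, X).
New critical path: Z→R→X→W = 5+8+3+5 = 21 ⇒ 21 days.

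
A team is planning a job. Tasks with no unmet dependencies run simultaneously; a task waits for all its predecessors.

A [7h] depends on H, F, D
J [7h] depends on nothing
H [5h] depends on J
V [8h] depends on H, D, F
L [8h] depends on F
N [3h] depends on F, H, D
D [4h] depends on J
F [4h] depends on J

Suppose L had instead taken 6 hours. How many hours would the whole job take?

20

As given, the longest chain is J→H→V = 7+5+8 = 20, so the finish is 20 hours.
L has 1 hour of float (longest path through it is 19).
No other chain overtakes it, so the finish is 20 hours.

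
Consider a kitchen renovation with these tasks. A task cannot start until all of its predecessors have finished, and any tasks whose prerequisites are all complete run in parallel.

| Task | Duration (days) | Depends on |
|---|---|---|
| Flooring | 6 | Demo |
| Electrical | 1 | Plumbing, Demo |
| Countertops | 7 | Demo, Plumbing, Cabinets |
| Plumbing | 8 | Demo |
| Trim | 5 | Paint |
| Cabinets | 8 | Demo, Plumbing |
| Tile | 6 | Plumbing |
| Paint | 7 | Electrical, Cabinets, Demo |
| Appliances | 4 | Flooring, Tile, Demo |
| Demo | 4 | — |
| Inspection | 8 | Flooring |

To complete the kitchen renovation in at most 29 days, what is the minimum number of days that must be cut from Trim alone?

3

Current finish: 32 days; target: 29.
Trim is on every critical path, so each day cut from Trim cuts the finish by one (this holds down to a finish of 28).
Need 32 − 29 = 3 days off Trim → Trim becomes 2 days, finish becomes 29.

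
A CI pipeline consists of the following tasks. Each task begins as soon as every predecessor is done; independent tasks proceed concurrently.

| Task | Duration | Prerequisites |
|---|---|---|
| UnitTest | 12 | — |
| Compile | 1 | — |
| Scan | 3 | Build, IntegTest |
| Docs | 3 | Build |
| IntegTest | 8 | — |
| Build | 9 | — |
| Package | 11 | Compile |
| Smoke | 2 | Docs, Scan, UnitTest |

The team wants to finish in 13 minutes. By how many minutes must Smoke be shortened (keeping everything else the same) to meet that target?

Current finish: 14 minutes; target: 13.
Smoke is on every critical path, so each minute cut from Smoke cuts the finish by one (this holds down to a finish of 13).
Need 14 − 13 = 1 minute off Smoke → Smoke becomes 1 minute, finish becomes 13.

1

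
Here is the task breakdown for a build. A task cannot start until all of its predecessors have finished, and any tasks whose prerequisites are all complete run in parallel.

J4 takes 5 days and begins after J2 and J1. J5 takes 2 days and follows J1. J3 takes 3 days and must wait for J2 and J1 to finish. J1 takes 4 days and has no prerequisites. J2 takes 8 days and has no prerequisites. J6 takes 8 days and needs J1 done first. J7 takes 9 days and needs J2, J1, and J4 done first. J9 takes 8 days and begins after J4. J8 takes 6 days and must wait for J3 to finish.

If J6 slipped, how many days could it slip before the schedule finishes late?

J2→J4→J7 = 8+5+9 = 22 sets the makespan at 22 days.
J6 finishes as early as 12 and must finish by 22.
Float = 22 − 12 = 10.

10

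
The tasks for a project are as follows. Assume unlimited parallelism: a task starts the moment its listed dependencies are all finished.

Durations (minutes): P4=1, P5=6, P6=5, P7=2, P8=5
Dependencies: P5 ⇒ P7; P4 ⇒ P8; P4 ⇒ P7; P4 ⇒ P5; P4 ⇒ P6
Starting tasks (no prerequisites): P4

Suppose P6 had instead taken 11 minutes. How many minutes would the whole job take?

12

The binding path is P4→P5→P7 = 1+6+2 = 9; finish at 9 minutes.
P6 has 3 minutes of float (longest path through it is 6).
The binding chain switches to P4→P6 = 1+11 = 12; finish 12 minutes.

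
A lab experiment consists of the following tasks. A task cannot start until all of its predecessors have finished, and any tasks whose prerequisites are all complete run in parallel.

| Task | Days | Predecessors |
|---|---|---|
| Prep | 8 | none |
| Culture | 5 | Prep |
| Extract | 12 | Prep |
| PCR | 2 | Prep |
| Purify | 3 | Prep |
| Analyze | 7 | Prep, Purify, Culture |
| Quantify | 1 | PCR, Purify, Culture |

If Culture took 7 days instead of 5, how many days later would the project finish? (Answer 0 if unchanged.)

2

Actual critical path: Prep→Culture→Analyze = 8+5+7 = 20 ⇒ 20 days.
Since Culture is critical, the +2 change carries straight to that chain (now 22 days).
That remains the longest chain; total 22 days.
Change in finish: 22 − 20 = +2 days.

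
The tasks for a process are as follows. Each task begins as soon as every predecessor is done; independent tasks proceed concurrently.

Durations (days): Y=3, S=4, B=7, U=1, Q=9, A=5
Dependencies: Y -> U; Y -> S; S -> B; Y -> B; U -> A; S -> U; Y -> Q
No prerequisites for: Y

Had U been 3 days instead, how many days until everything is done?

15

Actual critical path: Y→S→B = 3+4+7 = 14 ⇒ 14 days.
The longest path through U is only 13 days, so U has float 1.
Now Y→S→U→A = 3+4+3+5 = 15 is longest, so the finish becomes 15 days.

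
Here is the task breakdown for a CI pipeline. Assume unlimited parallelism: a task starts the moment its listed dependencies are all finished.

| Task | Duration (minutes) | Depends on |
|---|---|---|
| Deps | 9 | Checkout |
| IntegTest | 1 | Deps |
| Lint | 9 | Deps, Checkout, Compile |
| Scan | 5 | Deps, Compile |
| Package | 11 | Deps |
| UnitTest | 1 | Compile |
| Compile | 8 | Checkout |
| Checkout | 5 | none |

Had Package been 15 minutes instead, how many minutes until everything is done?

29

Critical path before the change: Checkout→Deps→Package = 5+9+11 = 25 giving 25 minutes.
Package is on the critical path; changing it to 15 makes that path 29 minutes.
No other chain overtakes it, so the finish is 29 minutes.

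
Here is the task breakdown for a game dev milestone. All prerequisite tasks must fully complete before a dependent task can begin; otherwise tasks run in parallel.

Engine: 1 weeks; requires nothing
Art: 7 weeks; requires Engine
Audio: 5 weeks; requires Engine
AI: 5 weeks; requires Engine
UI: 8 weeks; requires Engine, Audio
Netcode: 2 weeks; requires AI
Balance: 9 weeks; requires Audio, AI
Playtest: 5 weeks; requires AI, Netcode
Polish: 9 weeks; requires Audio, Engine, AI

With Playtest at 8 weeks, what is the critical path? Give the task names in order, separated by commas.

As given, the longest chain is Engine→Audio→Balance = 1+5+9 = 15, so the finish is 15 weeks.
Playtest is off the critical path — its longest chain is 13 weeks, giving 2 of slack.
Now Engine→AI→Netcode→Playtest = 1+5+2+8 = 16 is longest, so the finish becomes 16 weeks.

Engine, AI, Netcode, Playtest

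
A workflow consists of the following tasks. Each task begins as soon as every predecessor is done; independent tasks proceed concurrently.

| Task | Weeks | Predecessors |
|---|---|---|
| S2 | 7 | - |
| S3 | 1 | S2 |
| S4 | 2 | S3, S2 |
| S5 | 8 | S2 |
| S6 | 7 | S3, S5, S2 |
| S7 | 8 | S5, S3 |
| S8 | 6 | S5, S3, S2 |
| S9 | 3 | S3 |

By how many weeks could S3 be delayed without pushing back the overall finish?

7

The longest chain is S2→S5→S7 = 7+8+8 = 23; overall finish 23 weeks.
S3 finishes as early as 8 and must finish by 15.
Float = 23 − 16 = 7.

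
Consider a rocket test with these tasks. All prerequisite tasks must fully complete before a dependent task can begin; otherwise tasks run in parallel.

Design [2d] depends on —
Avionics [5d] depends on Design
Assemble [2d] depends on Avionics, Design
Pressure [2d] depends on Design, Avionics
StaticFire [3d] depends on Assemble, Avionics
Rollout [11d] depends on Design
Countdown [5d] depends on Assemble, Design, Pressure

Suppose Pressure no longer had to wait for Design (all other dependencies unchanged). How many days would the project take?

With the dependency in place, Design→Avionics→Assemble→Countdown = 2+5+2+5 = 14 sets the finish at 14 days.
Dropping Design→Pressure doesn't change Pressure's earliest start (7); another predecessor still binds.
The longest chain is now Design→Avionics→Assemble→Countdown = 2+5+2+5 = 14, so the project takes 14 days.

14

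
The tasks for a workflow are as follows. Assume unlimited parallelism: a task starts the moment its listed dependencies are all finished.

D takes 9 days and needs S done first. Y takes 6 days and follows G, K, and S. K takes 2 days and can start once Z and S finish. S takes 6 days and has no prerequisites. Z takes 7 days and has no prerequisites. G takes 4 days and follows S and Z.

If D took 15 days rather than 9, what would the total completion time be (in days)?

As given, the longest chain is Z→G→Y = 7+4+6 = 17, so the finish is 17 days.
D is off the critical path — its longest chain is 15 days, giving 2 of slack.
Now S→D = 6+15 = 21 is longest, so the finish becomes 21 days.

21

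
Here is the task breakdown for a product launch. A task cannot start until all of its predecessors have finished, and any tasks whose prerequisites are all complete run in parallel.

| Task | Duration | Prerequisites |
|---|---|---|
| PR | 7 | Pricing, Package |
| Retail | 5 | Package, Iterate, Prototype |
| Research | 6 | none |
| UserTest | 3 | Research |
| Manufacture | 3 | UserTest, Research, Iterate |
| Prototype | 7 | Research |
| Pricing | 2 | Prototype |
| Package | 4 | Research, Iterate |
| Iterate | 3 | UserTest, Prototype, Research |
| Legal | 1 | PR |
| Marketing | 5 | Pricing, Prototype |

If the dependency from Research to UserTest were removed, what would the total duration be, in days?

With the dependency in place, Research→Prototype→Iterate→Package→PR→Legal = 6+7+3+4+7+1 = 28 sets the finish at 28 days.
Without Research→UserTest, UserTest's earliest start moves from 6 to 0.
The longest chain is now Research→Prototype→Iterate→Package→PR→Legal = 6+7+3+4+7+1 = 28, so the plan takes 28 days.

28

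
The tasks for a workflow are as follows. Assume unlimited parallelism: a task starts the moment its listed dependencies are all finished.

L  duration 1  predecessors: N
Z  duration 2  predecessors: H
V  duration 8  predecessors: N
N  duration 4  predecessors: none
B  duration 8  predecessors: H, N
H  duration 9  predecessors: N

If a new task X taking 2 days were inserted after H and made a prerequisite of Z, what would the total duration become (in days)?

21

Originally the schedule takes 21 days.
With X inserted, Z now waits for max(H, X).
New critical path: N→H→B = 4+9+8 = 21 ⇒ 21 days.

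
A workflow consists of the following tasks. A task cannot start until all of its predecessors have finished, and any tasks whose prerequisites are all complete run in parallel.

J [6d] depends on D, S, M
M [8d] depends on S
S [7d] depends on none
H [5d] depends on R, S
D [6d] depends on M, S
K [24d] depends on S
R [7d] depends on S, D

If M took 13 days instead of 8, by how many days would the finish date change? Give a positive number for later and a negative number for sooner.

5

Actual critical path: S→M→D→R→H = 7+8+6+7+5 = 33 ⇒ 33 days.
Since M is critical, the +5 change carries straight to that chain (now 38 days).
The critical path is still S→M→D→R→H; finish is now 38 days.
Change in finish: 38 − 33 = +5 days.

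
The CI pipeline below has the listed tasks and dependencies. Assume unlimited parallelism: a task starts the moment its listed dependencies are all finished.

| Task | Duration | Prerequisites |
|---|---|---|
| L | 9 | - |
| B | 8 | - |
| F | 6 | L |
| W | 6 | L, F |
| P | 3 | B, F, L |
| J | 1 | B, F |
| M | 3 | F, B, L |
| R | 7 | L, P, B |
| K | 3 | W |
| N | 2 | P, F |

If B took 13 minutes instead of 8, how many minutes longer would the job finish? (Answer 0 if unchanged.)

0

Actual critical path: L→F→P→R = 9+6+3+7 = 25 ⇒ 25 minutes.
B has 7 minutes of float (longest path through it is 18).
That remains the longest chain; total 25 minutes.
Change in finish: 25 − 25 = +0 minutes.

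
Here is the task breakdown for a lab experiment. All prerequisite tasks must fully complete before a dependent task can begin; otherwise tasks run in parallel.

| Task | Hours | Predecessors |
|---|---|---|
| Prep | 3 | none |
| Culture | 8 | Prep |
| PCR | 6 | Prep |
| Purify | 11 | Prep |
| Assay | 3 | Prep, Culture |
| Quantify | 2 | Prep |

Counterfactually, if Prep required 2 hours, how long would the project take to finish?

13

As given, the longest chain is Prep→Culture→Assay = 3+8+3 = 14, so the finish is 14 hours.
Since Prep is critical, the -1 change carries straight to that chain (now 13 hours).
That remains the longest chain; total 13 hours.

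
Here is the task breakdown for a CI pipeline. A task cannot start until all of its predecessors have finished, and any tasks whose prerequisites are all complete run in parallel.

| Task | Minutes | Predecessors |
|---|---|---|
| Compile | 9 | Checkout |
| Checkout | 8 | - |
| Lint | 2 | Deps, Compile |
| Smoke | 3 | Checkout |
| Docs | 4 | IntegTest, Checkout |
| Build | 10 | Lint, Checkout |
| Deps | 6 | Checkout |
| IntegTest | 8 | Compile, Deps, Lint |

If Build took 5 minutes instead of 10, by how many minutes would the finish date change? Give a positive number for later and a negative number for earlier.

The binding path is Checkout→Compile→Lint→IntegTest→Docs = 8+9+2+8+4 = 31; finish at 31 minutes.
Build has 2 minutes of float (longest path through it is 29).
That remains the longest chain; total 31 minutes.
Change in finish: 31 − 31 = +0 minutes.

0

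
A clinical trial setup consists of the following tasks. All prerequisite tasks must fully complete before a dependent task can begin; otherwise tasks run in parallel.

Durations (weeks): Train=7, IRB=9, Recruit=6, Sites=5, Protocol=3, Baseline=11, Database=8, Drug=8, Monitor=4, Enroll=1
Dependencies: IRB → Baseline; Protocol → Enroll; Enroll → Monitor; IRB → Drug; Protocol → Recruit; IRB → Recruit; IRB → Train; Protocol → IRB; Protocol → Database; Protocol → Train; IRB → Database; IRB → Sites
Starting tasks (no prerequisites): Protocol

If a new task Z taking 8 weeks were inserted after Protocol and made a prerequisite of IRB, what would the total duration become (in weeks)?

Originally the job takes 23 weeks.
With Z inserted, IRB now waits for max(Protocol, Z).
New critical path: Protocol→Z→IRB→Baseline = 3+8+9+11 = 31 ⇒ 31 weeks.

31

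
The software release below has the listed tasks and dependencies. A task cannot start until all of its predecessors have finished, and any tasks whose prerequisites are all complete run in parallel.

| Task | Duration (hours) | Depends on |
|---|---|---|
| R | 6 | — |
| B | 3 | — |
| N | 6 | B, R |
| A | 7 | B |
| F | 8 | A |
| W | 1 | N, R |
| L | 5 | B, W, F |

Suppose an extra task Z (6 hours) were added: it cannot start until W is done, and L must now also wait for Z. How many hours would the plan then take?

24

Originally the plan takes 23 hours.
With Z inserted, L now waits for max(B, W, F, Z).
New critical path: R→N→W→Z→L = 6+6+1+6+5 = 24 ⇒ 24 hours.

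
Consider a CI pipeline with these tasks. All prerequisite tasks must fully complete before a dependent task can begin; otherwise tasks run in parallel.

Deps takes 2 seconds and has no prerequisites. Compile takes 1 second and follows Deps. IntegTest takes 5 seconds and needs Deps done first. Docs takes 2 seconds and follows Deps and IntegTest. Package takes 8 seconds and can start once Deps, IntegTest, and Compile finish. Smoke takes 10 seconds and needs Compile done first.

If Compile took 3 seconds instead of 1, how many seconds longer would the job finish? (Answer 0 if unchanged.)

0

The binding path is Deps→IntegTest→Package = 2+5+8 = 15; finish at 15 seconds.
The longest path through Compile is only 13 seconds, so Compile has float 2.
Now Deps→Compile→Smoke = 2+3+10 = 15 is longest, so the finish becomes 15 seconds.
Change in finish: 15 − 15 = +0 seconds.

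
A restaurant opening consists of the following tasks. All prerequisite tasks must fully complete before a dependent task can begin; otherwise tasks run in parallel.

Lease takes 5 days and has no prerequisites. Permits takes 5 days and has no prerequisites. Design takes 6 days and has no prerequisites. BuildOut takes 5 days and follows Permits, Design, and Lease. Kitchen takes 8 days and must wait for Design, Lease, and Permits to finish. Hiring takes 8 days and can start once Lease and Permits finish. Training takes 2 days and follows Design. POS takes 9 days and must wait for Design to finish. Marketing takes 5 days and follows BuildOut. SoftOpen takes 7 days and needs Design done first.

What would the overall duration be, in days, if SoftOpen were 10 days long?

As given, the longest chain is Design→BuildOut→Marketing = 6+5+5 = 16, so the finish is 16 days.
SoftOpen has 3 days of float (longest path through it is 13).
The critical path is still Design→BuildOut→Marketing; finish is now 16 days.

16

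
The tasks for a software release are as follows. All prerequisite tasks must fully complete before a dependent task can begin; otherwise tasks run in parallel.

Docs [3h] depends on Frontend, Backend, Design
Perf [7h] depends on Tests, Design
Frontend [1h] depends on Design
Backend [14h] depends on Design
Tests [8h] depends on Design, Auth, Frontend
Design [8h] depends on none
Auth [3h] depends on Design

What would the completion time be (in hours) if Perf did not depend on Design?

Before: longest chain Design→Auth→Tests→Perf = 8+3+8+7 = 26, finish 26.
Dropping Design→Perf doesn't change Perf's earliest start (19); another predecessor still binds.
The longest chain is now Design→Auth→Tests→Perf = 8+3+8+7 = 26, so the schedule takes 26 hours.

26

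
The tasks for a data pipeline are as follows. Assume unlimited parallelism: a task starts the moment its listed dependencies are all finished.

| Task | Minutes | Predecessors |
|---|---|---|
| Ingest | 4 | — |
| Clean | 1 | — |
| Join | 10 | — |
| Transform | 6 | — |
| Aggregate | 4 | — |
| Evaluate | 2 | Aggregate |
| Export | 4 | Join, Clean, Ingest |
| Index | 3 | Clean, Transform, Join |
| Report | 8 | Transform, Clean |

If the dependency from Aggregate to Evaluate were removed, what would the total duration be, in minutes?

14

Original critical path: Join→Export = 10+4 = 14 ⇒ 14 minutes.
Without Aggregate→Evaluate, Evaluate's earliest start moves from 4 to 0.
New critical path: Join→Export = 10+4 = 14 ⇒ 14 minutes.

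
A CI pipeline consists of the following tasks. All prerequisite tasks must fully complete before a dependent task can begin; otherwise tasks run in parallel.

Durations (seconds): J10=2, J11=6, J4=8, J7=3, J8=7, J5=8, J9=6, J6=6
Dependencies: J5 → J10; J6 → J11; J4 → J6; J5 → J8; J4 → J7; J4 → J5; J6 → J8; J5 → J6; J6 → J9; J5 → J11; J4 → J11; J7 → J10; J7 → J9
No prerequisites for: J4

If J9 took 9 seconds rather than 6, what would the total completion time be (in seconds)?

Baseline: J4→J5→J6→J8 = 8+8+6+7 = 29 → 29 seconds.
The longest path through J9 is only 28 seconds, so J9 has float 1.
Now J4→J5→J6→J9 = 8+8+6+9 = 31 is longest, so the finish becomes 31 seconds.

31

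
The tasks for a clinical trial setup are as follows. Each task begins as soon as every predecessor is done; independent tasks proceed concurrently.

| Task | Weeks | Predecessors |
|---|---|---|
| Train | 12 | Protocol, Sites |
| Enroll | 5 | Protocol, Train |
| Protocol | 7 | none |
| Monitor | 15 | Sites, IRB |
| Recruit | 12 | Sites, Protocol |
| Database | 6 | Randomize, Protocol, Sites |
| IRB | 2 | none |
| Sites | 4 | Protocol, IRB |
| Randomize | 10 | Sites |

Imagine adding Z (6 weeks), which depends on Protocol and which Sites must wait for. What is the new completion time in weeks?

Originally the project takes 28 weeks.
With Z inserted, Sites now waits for max(Protocol, IRB, Z).
New critical path: Protocol→Z→Sites→Train→Enroll = 7+6+4+12+5 = 34 ⇒ 34 weeks.

34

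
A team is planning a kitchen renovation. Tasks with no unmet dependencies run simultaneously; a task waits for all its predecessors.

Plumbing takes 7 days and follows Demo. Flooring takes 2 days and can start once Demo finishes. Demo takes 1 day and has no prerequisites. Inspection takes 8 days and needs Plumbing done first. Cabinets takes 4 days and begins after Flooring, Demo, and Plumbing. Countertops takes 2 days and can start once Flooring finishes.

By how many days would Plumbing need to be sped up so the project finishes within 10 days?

Current finish: 16 days; target: 10.
Plumbing is on every critical path, so each day cut from Plumbing cuts the finish by one (this holds down to a finish of 10).
Need 16 − 10 = 6 days off Plumbing → Plumbing becomes 1 day, finish becomes 10.

6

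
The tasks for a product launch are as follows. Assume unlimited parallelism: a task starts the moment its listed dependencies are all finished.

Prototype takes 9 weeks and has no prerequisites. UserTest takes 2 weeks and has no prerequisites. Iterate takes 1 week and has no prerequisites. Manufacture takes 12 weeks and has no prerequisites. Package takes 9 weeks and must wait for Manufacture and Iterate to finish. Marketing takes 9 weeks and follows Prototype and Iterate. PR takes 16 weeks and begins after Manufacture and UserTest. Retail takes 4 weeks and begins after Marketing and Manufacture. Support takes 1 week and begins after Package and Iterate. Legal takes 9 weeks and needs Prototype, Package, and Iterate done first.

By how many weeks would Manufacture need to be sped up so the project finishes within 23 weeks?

Current finish: 30 weeks; target: 23.
Manufacture is on every critical path, so each week cut from Manufacture cuts the finish by one (this holds down to a finish of 22).
Need 30 − 23 = 7 weeks off Manufacture → Manufacture becomes 5 weeks, finish becomes 23.

7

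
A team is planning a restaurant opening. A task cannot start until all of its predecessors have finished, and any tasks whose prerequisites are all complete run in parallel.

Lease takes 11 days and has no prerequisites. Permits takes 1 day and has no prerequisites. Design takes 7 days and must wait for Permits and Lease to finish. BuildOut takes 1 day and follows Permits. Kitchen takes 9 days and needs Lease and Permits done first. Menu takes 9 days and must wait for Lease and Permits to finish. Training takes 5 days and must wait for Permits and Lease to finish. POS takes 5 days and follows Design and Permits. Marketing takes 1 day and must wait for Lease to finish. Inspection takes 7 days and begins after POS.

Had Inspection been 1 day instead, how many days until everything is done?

24

The binding path is Lease→Design→POS→Inspection = 11+7+5+7 = 30; finish at 30 days.
Inspection is on the critical path; changing it to 1 makes that path 24 days.
The critical path is still Lease→Design→POS→Inspection; finish is now 24 days.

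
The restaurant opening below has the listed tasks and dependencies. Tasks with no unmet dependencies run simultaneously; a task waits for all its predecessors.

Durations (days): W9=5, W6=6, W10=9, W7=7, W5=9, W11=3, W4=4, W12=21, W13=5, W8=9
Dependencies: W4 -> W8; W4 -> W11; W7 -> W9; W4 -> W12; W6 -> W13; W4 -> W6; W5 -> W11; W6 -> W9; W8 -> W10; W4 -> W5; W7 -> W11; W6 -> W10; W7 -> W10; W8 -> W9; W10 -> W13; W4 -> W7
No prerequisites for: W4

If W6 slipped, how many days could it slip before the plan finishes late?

W4→W8→W10→W13 = 4+9+9+5 = 27 sets the makespan at 27 days.
Longest path through W6: 24 days (earliest finish 10, latest finish 13).
Float = 27 − 24 = 3.

3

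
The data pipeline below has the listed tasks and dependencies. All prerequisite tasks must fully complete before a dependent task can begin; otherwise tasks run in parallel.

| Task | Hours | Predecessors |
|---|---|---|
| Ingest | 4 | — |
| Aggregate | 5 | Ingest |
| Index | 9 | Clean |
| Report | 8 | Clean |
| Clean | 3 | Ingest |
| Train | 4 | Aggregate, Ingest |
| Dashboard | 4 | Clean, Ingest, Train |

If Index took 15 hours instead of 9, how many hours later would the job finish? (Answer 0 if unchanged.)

5

Actual critical path: Ingest→Aggregate→Train→Dashboard = 4+5+4+4 = 17 ⇒ 17 hours.
Index has 1 hour of float (longest path through it is 16).
The binding chain switches to Ingest→Clean→Index = 4+3+15 = 22; finish 22 hours.
Change in finish: 22 − 17 = +5 hours.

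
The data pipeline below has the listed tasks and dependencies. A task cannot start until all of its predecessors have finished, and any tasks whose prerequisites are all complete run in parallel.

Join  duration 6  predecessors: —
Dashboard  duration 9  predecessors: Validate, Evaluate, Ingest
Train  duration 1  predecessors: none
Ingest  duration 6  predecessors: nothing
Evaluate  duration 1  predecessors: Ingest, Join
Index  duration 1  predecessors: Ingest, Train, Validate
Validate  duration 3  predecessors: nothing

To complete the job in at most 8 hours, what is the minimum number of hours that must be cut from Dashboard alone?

8

Current finish: 16 hours; target: 8.
Dashboard is on every critical path, so each hour cut from Dashboard cuts the finish by one (this holds down to a finish of 8).
Need 16 − 8 = 8 hours off Dashboard → Dashboard becomes 1 hour, finish becomes 8.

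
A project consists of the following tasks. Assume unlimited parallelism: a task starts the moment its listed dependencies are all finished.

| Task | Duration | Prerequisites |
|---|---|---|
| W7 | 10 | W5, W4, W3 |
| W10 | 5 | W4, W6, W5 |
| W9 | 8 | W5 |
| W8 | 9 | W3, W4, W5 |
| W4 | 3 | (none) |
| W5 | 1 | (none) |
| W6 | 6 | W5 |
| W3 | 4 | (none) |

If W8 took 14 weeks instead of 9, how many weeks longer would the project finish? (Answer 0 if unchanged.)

4

Actual critical path: W3→W7 = 4+10 = 14 ⇒ 14 weeks.
The longest path through W8 is only 13 weeks, so W8 has float 1.
Now W3→W8 = 4+14 = 18 is longest, so the finish becomes 18 weeks.
Change in finish: 18 − 14 = +4 weeks.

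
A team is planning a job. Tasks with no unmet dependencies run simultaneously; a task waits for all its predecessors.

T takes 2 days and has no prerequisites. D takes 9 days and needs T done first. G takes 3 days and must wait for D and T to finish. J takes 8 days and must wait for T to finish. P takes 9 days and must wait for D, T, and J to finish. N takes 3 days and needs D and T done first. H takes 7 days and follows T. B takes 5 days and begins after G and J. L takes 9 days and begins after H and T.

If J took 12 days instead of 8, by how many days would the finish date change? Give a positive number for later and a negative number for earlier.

Baseline: T→D→P = 2+9+9 = 20 → 20 days.
J is off the critical path — its longest chain is 19 days, giving 1 of slack.
Now T→J→P = 2+12+9 = 23 is longest, so the finish becomes 23 days.
Change in finish: 23 − 20 = +3 days.

3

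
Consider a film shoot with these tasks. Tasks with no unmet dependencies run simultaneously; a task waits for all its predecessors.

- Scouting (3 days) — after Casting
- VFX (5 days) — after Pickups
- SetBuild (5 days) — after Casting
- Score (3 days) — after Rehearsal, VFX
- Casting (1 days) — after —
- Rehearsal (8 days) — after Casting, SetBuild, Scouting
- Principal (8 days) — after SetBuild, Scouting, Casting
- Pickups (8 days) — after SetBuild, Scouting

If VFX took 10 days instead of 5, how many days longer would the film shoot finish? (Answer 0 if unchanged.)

5

Baseline: Casting→SetBuild→Pickups→VFX→Score = 1+5+8+5+3 = 22 → 22 days.
VFX lies on that path, so at 10 days the path becomes 27 days.
No other chain overtakes it, so the finish is 27 days.
Change in finish: 27 − 22 = +5 days.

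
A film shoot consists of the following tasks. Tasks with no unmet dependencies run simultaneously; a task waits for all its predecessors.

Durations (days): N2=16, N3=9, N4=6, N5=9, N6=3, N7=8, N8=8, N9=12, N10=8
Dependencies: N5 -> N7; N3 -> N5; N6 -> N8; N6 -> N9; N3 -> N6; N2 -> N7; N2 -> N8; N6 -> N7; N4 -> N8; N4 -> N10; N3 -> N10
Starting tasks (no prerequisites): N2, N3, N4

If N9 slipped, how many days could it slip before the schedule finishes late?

N3→N5→N7 = 9+9+8 = 26 sets the makespan at 26 days.
N9 finishes as early as 24 and must finish by 26.
Float = 26 − 24 = 2.

2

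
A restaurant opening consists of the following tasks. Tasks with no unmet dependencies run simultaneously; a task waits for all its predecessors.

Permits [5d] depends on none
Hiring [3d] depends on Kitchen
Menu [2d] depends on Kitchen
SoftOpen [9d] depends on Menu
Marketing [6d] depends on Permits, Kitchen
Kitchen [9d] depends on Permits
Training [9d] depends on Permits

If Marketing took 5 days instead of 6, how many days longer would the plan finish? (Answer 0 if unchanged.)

0

As given, the longest chain is Permits→Kitchen→Menu→SoftOpen = 5+9+2+9 = 25, so the finish is 25 days.
Marketing is off the critical path — its longest chain is 20 days, giving 5 of slack.
No other chain overtakes it, so the finish is 25 days.
Change in finish: 25 − 25 = +0 days.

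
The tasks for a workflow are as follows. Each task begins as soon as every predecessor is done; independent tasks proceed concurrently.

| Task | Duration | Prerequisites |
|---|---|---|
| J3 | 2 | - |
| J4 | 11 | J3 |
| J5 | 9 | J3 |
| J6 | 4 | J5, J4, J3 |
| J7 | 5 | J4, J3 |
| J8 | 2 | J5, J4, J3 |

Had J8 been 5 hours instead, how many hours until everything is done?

As given, the longest chain is J3→J4→J7 = 2+11+5 = 18, so the finish is 18 hours.
J8 is off the critical path — its longest chain is 15 hours, giving 3 of slack.
That remains the longest chain; total 18 hours.

18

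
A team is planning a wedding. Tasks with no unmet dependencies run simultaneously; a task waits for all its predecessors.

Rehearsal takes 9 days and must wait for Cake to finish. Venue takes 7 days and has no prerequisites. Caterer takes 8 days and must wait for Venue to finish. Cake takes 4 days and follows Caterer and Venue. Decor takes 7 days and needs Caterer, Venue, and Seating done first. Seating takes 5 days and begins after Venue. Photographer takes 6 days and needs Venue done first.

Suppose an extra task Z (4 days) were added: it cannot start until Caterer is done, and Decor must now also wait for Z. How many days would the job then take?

28

Originally the job takes 28 days.
With Z inserted, Decor now waits for max(Caterer, Venue, Seating, Z).
New critical path: Venue→Caterer→Cake→Rehearsal = 7+8+4+9 = 28 ⇒ 28 days.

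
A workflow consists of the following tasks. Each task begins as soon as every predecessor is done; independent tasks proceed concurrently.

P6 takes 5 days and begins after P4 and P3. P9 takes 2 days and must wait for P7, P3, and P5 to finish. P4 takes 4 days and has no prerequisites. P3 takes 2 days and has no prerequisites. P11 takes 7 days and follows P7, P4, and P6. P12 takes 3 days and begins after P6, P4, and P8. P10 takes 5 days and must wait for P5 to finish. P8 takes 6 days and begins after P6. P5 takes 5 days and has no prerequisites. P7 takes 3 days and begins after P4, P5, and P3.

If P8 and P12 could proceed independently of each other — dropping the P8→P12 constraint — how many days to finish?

16

Original critical path: P4→P6→P8→P12 = 4+5+6+3 = 18 ⇒ 18 days.
Without P8→P12, P12's earliest start moves from 15 to 9.
After: P4→P6→P11 = 4+5+7 = 16 → 16 days.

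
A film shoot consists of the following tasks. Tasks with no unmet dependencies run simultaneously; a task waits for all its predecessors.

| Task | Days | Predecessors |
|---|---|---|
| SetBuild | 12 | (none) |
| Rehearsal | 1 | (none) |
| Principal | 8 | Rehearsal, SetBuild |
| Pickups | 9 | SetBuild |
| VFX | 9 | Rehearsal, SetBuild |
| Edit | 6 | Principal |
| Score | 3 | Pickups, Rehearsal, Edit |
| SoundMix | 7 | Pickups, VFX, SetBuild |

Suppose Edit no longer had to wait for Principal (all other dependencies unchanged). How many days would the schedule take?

28

Original critical path: SetBuild→Principal→Edit→Score = 12+8+6+3 = 29 ⇒ 29 days.
Without Principal→Edit, Edit's earliest start moves from 20 to 0.
The longest chain is now SetBuild→Pickups→SoundMix = 12+9+7 = 28, so the schedule takes 28 days.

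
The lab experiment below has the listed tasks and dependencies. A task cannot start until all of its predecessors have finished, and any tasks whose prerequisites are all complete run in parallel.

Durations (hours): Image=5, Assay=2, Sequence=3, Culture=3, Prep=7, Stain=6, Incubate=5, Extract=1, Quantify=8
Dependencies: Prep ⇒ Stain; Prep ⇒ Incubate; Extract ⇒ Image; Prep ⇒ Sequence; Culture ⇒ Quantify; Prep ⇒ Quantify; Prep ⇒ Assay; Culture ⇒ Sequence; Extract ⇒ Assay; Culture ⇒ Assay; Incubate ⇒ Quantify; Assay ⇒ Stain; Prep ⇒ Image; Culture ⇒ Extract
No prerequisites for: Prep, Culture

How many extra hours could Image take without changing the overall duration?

8

Critical path: Prep→Incubate→Quantify = 7+5+8 = 20, so the finish is 20 hours.
Image finishes as early as 12 and must finish by 20.
Float = 20 − 12 = 8.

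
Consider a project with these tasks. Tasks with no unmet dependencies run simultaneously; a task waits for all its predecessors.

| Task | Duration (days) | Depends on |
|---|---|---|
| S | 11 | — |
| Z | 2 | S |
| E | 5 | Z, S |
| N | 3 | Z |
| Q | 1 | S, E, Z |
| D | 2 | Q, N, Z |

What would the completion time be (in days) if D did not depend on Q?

Original critical path: S→Z→E→Q→D = 11+2+5+1+2 = 21 ⇒ 21 days.
Without Q→D, D's earliest start moves from 19 to 16.
The longest chain is now S→Z→E→Q = 11+2+5+1 = 19, so the plan takes 19 days.

19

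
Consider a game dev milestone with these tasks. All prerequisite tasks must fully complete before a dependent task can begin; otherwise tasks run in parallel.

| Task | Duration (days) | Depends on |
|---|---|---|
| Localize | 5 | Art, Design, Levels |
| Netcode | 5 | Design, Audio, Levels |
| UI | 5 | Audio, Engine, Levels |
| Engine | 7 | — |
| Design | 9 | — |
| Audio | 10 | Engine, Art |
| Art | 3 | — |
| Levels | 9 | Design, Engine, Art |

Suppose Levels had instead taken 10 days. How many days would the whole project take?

24

Critical path before the change: Design→Levels→UI = 9+9+5 = 23 giving 23 days.
Levels is on the critical path; changing it to 10 makes that path 24 days.
The critical path is still Design→Levels→UI; finish is now 24 days.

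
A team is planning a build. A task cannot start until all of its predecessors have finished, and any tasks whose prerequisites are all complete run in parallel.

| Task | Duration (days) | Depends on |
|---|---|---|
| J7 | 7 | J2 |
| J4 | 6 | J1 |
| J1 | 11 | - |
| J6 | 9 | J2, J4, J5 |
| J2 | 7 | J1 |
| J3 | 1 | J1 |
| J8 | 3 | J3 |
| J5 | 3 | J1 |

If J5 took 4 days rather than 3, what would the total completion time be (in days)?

Critical path before the change: J1→J2→J6 = 11+7+9 = 27 giving 27 days.
The longest path through J5 is only 23 days, so J5 has float 4.
The critical path is still J1→J2→J6; finish is now 27 days.

27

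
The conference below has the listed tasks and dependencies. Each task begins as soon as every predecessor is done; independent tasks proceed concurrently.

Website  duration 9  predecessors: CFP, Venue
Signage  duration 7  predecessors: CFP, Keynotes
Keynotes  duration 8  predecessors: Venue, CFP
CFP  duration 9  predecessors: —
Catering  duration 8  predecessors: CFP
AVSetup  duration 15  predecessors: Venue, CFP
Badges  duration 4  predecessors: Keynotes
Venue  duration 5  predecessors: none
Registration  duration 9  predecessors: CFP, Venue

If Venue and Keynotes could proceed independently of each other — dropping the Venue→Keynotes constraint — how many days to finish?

Original critical path: CFP→Keynotes→Signage = 9+8+7 = 24 ⇒ 24 days.
Dropping Venue→Keynotes doesn't change Keynotes's earliest start (9); another predecessor still binds.
The longest chain is now CFP→Keynotes→Signage = 9+8+7 = 24, so the job takes 24 days.

24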